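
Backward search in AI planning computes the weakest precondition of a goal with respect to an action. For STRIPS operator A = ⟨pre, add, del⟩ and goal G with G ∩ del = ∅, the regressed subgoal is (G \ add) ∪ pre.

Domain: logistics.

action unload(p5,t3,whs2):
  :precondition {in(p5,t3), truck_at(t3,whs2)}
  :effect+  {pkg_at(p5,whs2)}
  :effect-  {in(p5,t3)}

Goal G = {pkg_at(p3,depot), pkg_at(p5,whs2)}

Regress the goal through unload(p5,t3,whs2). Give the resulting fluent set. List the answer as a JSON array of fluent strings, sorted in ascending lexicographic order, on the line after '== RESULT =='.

Regress:
  G ∩ del = {}  (empty — regression defined)
  G \ add = {pkg_at(p3,depot), pkg_at(p5,whs2)} \ {pkg_at(p5,whs2)} = {pkg_at(p3,depot)}
  ∪ pre   = {pkg_at(p3,depot)} ∪ {in(p5,t3), truck_at(t3,whs2)}
          = {in(p5,t3), pkg_at(p3,depot), truck_at(t3,whs2)}

== RESULT ==
["in(p5,t3)", "pkg_at(p3,depot)", "truck_at(t3,whs2)"]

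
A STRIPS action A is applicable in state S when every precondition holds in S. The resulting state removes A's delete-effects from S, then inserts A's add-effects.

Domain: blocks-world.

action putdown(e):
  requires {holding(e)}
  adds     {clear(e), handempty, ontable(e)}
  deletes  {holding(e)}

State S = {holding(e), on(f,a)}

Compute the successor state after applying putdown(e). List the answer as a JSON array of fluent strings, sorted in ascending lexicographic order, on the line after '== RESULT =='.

Compute (S \ del) ∪ add:
  pre ⊆ S: {holding(e)} ⊆ S  — applicable
  S \ del = {on(f,a)}
  ∪ add   = {clear(e), handempty, on(f,a), ontable(e)}

== RESULT ==
["clear(e)", "handempty", "on(f,a)", "ontable(e)"]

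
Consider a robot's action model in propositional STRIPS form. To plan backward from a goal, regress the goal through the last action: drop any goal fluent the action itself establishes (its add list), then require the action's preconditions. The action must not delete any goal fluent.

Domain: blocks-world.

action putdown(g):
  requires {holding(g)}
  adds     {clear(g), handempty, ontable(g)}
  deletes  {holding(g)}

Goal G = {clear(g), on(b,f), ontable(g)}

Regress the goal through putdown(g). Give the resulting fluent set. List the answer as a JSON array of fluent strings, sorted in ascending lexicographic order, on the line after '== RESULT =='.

Regress:
  G ∩ del = {}  (empty — regression defined)
  G \ add = {clear(g), on(b,f), ontable(g)} \ {clear(g), handempty, ontable(g)} = {on(b,f)}
  ∪ pre   = {on(b,f)} ∪ {holding(g)}
          = {holding(g), on(b,f)}

== RESULT ==
["holding(g)", "on(b,f)"]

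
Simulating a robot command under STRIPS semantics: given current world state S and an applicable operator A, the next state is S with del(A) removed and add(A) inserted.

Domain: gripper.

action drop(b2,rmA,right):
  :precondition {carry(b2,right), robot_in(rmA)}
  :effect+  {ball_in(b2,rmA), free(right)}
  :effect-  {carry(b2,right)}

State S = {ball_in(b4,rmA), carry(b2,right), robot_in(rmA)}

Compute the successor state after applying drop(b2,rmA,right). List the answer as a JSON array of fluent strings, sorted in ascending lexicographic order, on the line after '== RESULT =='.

Progress:
  pre ⊆ S: {carry(b2,right), robot_in(rmA)} ⊆ S  — applicable
  S \ del = {ball_in(b4,rmA), robot_in(rmA)}
  ∪ add   = {ball_in(b2,rmA), ball_in(b4,rmA), free(right), robot_in(rmA)}

== RESULT ==
["ball_in(b2,rmA)", "ball_in(b4,rmA)", "free(right)", "robot_in(rmA)"]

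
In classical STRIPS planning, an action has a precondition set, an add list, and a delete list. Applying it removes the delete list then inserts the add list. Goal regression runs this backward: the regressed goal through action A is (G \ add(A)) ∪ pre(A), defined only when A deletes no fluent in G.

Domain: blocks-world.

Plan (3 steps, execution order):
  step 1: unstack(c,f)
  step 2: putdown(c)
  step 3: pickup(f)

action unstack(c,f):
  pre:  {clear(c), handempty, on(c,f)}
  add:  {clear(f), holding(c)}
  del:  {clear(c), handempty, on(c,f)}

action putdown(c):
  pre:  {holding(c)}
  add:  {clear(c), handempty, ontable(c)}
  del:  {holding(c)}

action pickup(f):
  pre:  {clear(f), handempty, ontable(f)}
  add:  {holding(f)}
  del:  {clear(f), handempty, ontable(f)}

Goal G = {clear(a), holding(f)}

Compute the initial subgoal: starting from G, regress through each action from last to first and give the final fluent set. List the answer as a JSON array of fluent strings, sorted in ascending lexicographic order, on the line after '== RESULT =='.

Regress step by step:
  through step 3 (pickup(f)): drop {holding(f)}, keep {clear(a)}, require {clear(f), handempty, ontable(f)}
    → {clear(a), clear(f), handempty, ontable(f)}
  through step 2 (putdown(c)): drop {handempty}, keep {clear(a), clear(f), ontable(f)}, require {holding(c)}
    → {clear(a), clear(f), holding(c), ontable(f)}
  through step 1 (unstack(c,f)): drop {clear(f), holding(c)}, keep {clear(a), ontable(f)}, require {clear(c), handempty, on(c,f)}
    → {clear(a), clear(c), handempty, on(c,f), ontable(f)}

== RESULT ==
["clear(a)", "clear(c)", "handempty", "on(c,f)", "ontable(f)"]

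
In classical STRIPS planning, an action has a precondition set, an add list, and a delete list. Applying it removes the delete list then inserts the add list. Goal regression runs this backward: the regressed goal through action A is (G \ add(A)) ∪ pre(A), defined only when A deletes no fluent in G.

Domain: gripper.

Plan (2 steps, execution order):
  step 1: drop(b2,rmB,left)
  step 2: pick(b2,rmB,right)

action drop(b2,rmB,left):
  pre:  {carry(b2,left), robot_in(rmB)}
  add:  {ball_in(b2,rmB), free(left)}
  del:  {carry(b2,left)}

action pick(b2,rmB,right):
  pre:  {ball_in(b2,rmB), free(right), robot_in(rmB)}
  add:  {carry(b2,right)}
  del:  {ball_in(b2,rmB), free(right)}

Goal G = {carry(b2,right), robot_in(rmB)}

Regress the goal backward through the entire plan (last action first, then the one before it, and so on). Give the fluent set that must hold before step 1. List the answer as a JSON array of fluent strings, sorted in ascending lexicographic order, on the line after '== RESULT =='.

Regress step by step:
  through step 2 (pick(b2,rmB,right)): drop {carry(b2,right)}, keep {robot_in(rmB)}, require {ball_in(b2,rmB), free(right), robot_in(rmB)}
    → {ball_in(b2,rmB), free(right), robot_in(rmB)}
  through step 1 (drop(b2,rmB,left)): drop {ball_in(b2,rmB)}, keep {free(right), robot_in(rmB)}, require {carry(b2,left), robot_in(rmB)}
    → {carry(b2,left), free(right), robot_in(rmB)}

== RESULT ==
["carry(b2,left)", "free(right)", "robot_in(rmB)"]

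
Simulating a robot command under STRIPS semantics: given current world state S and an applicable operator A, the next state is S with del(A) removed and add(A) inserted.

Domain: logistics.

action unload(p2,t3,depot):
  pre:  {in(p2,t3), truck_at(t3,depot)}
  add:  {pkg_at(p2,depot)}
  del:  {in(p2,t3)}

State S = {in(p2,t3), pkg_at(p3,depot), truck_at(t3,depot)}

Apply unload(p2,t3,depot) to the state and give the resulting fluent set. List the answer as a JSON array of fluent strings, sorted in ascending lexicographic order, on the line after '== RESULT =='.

Progress:
  pre ⊆ S: {in(p2,t3), truck_at(t3,depot)} ⊆ S  — applicable
  S \ del = {pkg_at(p3,depot), truck_at(t3,depot)}
  ∪ add   = {pkg_at(p2,depot), pkg_at(p3,depot), truck_at(t3,depot)}

== RESULT ==
["pkg_at(p2,depot)", "pkg_at(p3,depot)", "truck_at(t3,depot)"]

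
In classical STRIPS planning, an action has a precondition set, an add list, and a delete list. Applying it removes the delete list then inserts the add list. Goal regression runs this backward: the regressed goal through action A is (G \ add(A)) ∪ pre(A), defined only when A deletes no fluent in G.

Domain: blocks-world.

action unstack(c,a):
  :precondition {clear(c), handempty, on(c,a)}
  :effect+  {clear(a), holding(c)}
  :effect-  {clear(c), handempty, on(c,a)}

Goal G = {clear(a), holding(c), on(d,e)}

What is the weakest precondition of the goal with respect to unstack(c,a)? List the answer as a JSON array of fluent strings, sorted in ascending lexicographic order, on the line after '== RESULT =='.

Regress:
  G ∩ del = {}  (empty — regression defined)
  G \ add = {clear(a), holding(c), on(d,e)} \ {clear(a), holding(c)} = {on(d,e)}
  ∪ pre   = {on(d,e)} ∪ {clear(c), handempty, on(c,a)}
          = {clear(c), handempty, on(c,a), on(d,e)}

== RESULT ==
["clear(c)", "handempty", "on(c,a)", "on(d,e)"]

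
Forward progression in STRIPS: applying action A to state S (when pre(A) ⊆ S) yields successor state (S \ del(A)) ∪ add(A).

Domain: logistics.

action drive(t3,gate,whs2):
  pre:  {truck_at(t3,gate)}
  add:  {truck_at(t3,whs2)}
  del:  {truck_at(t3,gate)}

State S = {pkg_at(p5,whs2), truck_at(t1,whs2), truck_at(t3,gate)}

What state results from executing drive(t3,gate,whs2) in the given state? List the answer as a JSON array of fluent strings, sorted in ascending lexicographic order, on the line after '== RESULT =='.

Compute (S \ del) ∪ add:
  pre ⊆ S: {truck_at(t3,gate)} ⊆ S  — applicable
  S \ del = {pkg_at(p5,whs2), truck_at(t1,whs2)}
  ∪ add   = {pkg_at(p5,whs2), truck_at(t1,whs2), truck_at(t3,whs2)}

== RESULT ==
["pkg_at(p5,whs2)", "truck_at(t1,whs2)", "truck_at(t3,whs2)"]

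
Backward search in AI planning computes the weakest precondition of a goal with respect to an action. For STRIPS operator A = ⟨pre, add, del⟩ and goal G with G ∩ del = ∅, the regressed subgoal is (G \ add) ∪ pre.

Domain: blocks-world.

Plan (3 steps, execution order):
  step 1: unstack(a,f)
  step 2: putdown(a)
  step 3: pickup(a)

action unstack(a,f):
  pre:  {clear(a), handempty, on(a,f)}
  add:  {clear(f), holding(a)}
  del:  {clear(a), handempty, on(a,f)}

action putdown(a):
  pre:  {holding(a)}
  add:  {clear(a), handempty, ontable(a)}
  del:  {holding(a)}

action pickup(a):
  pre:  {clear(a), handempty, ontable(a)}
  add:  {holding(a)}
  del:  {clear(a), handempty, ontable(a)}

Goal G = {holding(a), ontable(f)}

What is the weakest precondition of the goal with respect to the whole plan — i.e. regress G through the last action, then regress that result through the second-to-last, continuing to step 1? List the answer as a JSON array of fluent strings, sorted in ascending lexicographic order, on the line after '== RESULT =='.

Work backward from the goal:
  through step 3 (pickup(a)): drop {holding(a)}, keep {ontable(f)}, require {clear(a), handempty, ontable(a)}
    → {clear(a), handempty, ontable(a), ontable(f)}
  through step 2 (putdown(a)): drop {clear(a), handempty, ontable(a)}, keep {ontable(f)}, require {holding(a)}
    → {holding(a), ontable(f)}
  through step 1 (unstack(a,f)): drop {holding(a)}, keep {ontable(f)}, require {clear(a), handempty, on(a,f)}
    → {clear(a), handempty, on(a,f), ontable(f)}

== RESULT ==
["clear(a)", "handempty", "on(a,f)", "ontable(f)"]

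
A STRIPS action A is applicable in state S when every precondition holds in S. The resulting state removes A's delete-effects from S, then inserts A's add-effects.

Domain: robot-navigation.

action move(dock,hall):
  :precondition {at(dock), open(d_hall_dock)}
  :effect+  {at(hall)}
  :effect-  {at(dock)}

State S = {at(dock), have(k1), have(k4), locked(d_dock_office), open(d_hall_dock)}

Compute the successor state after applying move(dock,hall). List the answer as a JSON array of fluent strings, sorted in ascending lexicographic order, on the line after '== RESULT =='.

Compute (S \ del) ∪ add:
  pre ⊆ S: {at(dock), open(d_hall_dock)} ⊆ S  — applicable
  S \ del = {have(k1), have(k4), locked(d_dock_office), open(d_hall_dock)}
  ∪ add   = {at(hall), have(k1), have(k4), locked(d_dock_office), open(d_hall_dock)}

== RESULT ==
["at(hall)", "have(k1)", "have(k4)", "locked(d_dock_office)", "open(d_hall_dock)"]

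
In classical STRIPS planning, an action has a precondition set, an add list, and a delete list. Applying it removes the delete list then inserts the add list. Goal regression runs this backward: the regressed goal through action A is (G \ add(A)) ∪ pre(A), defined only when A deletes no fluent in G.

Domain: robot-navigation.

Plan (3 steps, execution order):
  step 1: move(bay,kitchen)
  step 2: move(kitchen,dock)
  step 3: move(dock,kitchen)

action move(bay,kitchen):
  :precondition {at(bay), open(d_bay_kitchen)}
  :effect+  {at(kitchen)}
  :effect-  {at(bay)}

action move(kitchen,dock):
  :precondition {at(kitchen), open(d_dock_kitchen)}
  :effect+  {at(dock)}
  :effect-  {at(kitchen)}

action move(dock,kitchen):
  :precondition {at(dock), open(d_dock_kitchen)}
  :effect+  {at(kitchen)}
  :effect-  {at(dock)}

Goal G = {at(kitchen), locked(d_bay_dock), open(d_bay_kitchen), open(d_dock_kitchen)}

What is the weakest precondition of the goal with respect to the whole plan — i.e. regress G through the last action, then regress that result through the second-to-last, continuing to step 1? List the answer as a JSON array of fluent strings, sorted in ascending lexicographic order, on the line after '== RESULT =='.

Regress step by step:
  through step 3 (move(dock,kitchen)): drop {at(kitchen)}, keep {locked(d_bay_dock), open(d_bay_kitchen), open(d_dock_kitchen)}, require {at(dock), open(d_dock_kitchen)}
    → {at(dock), locked(d_bay_dock), open(d_bay_kitchen), open(d_dock_kitchen)}
  through step 2 (move(kitchen,dock)): drop {at(dock)}, keep {locked(d_bay_dock), open(d_bay_kitchen), open(d_dock_kitchen)}, require {at(kitchen), open(d_dock_kitchen)}
    → {at(kitchen), locked(d_bay_dock), open(d_bay_kitchen), open(d_dock_kitchen)}
  through step 1 (move(bay,kitchen)): drop {at(kitchen)}, keep {locked(d_bay_dock), open(d_bay_kitchen), open(d_dock_kitchen)}, require {at(bay), open(d_bay_kitchen)}
    → {at(bay), locked(d_bay_dock), open(d_bay_kitchen), open(d_dock_kitchen)}

== RESULT ==
["at(bay)", "locked(d_bay_dock)", "open(d_bay_kitchen)", "open(d_dock_kitchen)"]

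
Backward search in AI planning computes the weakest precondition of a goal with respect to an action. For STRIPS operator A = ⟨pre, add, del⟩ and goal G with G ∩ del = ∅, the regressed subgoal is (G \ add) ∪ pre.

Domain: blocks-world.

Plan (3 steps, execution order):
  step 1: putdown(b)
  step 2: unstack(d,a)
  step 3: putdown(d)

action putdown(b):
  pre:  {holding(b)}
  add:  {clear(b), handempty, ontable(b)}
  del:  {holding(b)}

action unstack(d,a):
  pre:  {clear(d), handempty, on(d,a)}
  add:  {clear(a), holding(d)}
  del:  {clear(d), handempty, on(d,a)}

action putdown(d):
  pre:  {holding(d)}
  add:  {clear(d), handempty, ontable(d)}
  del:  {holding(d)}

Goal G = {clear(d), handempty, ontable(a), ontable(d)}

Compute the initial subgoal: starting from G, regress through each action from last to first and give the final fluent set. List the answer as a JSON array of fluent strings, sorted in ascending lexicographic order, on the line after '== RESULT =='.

Regress step by step:
  through step 3 (putdown(d)): drop {clear(d), handempty, ontable(d)}, keep {ontable(a)}, require {holding(d)}
    → {holding(d), ontable(a)}
  through step 2 (unstack(d,a)): drop {holding(d)}, keep {ontable(a)}, require {clear(d), handempty, on(d,a)}
    → {clear(d), handempty, on(d,a), ontable(a)}
  through step 1 (putdown(b)): drop {handempty}, keep {clear(d), on(d,a), ontable(a)}, require {holding(b)}
    → {clear(d), holding(b), on(d,a), ontable(a)}

== RESULT ==
["clear(d)", "holding(b)", "on(d,a)", "ontable(a)"]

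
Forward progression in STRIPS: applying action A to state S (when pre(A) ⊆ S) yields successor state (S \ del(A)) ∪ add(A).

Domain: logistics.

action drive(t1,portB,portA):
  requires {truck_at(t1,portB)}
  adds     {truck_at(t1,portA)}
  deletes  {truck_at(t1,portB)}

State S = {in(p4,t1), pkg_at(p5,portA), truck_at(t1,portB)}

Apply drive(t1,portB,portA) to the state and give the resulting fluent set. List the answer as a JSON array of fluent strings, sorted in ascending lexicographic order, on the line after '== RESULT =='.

Progress:
  pre ⊆ S: {truck_at(t1,portB)} ⊆ S  — applicable
  S \ del = {in(p4,t1), pkg_at(p5,portA)}
  ∪ add   = {in(p4,t1), pkg_at(p5,portA), truck_at(t1,portA)}

== RESULT ==
["in(p4,t1)", "pkg_at(p5,portA)", "truck_at(t1,portA)"]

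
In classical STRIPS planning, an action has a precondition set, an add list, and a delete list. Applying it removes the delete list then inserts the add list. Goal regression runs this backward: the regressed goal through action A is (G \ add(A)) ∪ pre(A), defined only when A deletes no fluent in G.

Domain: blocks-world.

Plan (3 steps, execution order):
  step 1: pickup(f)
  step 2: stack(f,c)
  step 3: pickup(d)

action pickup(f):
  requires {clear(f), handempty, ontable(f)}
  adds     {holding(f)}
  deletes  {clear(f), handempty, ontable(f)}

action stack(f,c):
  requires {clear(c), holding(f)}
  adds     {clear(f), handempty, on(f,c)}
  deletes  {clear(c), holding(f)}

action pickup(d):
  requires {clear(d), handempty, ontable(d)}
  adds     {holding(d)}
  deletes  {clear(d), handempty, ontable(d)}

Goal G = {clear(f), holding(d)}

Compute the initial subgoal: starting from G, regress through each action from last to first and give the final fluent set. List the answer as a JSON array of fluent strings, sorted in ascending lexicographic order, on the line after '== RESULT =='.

Regress step by step:
  through step 3 (pickup(d)): drop {holding(d)}, keep {clear(f)}, require {clear(d), handempty, ontable(d)}
    → {clear(d), clear(f), handempty, ontable(d)}
  through step 2 (stack(f,c)): drop {clear(f), handempty}, keep {clear(d), ontable(d)}, require {clear(c), holding(f)}
    → {clear(c), clear(d), holding(f), ontable(d)}
  through step 1 (pickup(f)): drop {holding(f)}, keep {clear(c), clear(d), ontable(d)}, require {clear(f), handempty, ontable(f)}
    → {clear(c), clear(d), clear(f), handempty, ontable(d), ontable(f)}

== RESULT ==
["clear(c)", "clear(d)", "clear(f)", "handempty", "ontable(d)", "ontable(f)"]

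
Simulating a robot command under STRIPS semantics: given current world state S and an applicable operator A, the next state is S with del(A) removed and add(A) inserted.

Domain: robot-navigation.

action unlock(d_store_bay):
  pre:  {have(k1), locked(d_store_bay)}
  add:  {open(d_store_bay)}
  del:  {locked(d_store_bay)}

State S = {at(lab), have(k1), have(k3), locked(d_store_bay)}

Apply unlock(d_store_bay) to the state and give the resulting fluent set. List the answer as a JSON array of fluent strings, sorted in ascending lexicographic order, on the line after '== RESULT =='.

Progress:
  pre ⊆ S: {have(k1), locked(d_store_bay)} ⊆ S  — applicable
  S \ del = {at(lab), have(k1), have(k3)}
  ∪ add   = {at(lab), have(k1), have(k3), open(d_store_bay)}

== RESULT ==
["at(lab)", "have(k1)", "have(k3)", "open(d_store_bay)"]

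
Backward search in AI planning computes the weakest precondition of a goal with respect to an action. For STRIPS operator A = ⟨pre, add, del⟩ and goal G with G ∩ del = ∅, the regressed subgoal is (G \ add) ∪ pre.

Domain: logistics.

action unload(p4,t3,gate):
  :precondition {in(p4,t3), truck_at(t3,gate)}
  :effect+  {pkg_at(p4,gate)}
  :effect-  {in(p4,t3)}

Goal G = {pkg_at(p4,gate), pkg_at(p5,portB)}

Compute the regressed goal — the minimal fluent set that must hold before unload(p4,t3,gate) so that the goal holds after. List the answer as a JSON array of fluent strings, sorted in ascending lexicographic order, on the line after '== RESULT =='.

Regress:
  G ∩ del = {}  (empty — regression defined)
  G \ add = {pkg_at(p4,gate), pkg_at(p5,portB)} \ {pkg_at(p4,gate)} = {pkg_at(p5,portB)}
  ∪ pre   = {pkg_at(p5,portB)} ∪ {in(p4,t3), truck_at(t3,gate)}
          = {in(p4,t3), pkg_at(p5,portB), truck_at(t3,gate)}

== RESULT ==
["in(p4,t3)", "pkg_at(p5,portB)", "truck_at(t3,gate)"]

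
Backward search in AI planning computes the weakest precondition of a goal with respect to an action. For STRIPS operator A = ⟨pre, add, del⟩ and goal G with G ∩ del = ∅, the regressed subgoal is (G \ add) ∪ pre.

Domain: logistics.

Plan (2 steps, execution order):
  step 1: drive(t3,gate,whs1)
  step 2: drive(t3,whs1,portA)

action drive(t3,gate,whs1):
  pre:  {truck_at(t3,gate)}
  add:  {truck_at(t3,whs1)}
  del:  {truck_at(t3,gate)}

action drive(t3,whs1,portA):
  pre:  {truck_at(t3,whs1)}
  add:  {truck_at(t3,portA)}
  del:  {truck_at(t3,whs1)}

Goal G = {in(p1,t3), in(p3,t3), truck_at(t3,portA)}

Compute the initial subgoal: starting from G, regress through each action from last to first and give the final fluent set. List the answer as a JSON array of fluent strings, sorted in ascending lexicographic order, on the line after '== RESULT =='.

Regress step by step:
  through step 2 (drive(t3,whs1,portA)): drop {truck_at(t3,portA)}, keep {in(p1,t3), in(p3,t3)}, require {truck_at(t3,whs1)}
    → {in(p1,t3), in(p3,t3), truck_at(t3,whs1)}
  through step 1 (drive(t3,gate,whs1)): drop {truck_at(t3,whs1)}, keep {in(p1,t3), in(p3,t3)}, require {truck_at(t3,gate)}
    → {in(p1,t3), in(p3,t3), truck_at(t3,gate)}

== RESULT ==
["in(p1,t3)", "in(p3,t3)", "truck_at(t3,gate)"]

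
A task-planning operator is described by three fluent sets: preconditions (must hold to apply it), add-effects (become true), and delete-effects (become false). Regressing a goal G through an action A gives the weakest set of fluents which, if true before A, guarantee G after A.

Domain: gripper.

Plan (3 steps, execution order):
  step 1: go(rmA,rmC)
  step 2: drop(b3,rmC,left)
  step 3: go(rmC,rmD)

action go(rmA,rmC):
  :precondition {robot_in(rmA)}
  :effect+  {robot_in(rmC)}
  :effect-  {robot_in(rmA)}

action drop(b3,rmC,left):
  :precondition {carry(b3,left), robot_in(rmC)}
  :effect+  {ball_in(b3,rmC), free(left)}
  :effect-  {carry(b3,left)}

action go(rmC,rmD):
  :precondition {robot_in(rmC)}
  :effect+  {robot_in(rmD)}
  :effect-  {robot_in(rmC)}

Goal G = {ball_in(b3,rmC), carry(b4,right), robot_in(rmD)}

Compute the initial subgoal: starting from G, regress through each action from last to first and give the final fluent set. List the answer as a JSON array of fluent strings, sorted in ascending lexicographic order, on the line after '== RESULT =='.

Work backward from the goal:
  through step 3 (go(rmC,rmD)): drop {robot_in(rmD)}, keep {ball_in(b3,rmC), carry(b4,right)}, require {robot_in(rmC)}
    → {ball_in(b3,rmC), carry(b4,right), robot_in(rmC)}
  through step 2 (drop(b3,rmC,left)): drop {ball_in(b3,rmC)}, keep {carry(b4,right), robot_in(rmC)}, require {carry(b3,left), robot_in(rmC)}
    → {carry(b3,left), carry(b4,right), robot_in(rmC)}
  through step 1 (go(rmA,rmC)): drop {robot_in(rmC)}, keep {carry(b3,left), carry(b4,right)}, require {robot_in(rmA)}
    → {carry(b3,left), carry(b4,right), robot_in(rmA)}

== RESULT ==
["carry(b3,left)", "carry(b4,right)", "robot_in(rmA)"]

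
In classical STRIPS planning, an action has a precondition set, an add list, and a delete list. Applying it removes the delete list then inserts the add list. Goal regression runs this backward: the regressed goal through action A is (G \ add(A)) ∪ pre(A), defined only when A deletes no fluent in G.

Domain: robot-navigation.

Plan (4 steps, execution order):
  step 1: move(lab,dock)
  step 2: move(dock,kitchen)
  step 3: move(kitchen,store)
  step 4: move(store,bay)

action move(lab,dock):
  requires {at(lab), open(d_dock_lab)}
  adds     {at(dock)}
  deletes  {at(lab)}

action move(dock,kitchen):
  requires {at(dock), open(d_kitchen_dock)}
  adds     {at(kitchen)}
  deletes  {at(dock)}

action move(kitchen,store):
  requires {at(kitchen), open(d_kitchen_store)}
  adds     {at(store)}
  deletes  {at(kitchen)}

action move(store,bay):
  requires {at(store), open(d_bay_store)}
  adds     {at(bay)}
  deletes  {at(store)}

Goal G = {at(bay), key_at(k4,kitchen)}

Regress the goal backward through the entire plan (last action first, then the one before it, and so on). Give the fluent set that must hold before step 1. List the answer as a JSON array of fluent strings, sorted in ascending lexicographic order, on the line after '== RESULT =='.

Work backward from the goal:
  through step 4 (move(store,bay)): drop {at(bay)}, keep {key_at(k4,kitchen)}, require {at(store), open(d_bay_store)}
    → {at(store), key_at(k4,kitchen), open(d_bay_store)}
  through step 3 (move(kitchen,store)): drop {at(store)}, keep {key_at(k4,kitchen), open(d_bay_store)}, require {at(kitchen), open(d_kitchen_store)}
    → {at(kitchen), key_at(k4,kitchen), open(d_bay_store), open(d_kitchen_store)}
  through step 2 (move(dock,kitchen)): drop {at(kitchen)}, keep {key_at(k4,kitchen), open(d_bay_store), open(d_kitchen_store)}, require {at(dock), open(d_kitchen_dock)}
    → {at(dock), key_at(k4,kitchen), open(d_bay_store), open(d_kitchen_dock), open(d_kitchen_store)}
  through step 1 (move(lab,dock)): drop {at(dock)}, keep {key_at(k4,kitchen), open(d_bay_store), open(d_kitchen_dock), open(d_kitchen_store)}, require {at(lab), open(d_dock_lab)}
    → {at(lab), key_at(k4,kitchen), open(d_bay_store), open(d_dock_lab), open(d_kitchen_dock), open(d_kitchen_store)}

== RESULT ==
["at(lab)", "key_at(k4,kitchen)", "open(d_bay_store)", "open(d_dock_lab)", "open(d_kitchen_dock)", "open(d_kitchen_store)"]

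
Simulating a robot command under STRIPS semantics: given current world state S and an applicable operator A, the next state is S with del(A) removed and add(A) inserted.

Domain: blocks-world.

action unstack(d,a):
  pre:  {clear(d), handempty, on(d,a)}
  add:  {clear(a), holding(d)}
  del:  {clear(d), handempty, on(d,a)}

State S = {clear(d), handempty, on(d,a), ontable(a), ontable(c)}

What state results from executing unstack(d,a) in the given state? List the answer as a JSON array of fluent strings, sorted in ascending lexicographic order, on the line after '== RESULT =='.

Compute (S \ del) ∪ add:
  pre ⊆ S: {clear(d), handempty, on(d,a)} ⊆ S  — applicable
  S \ del = {ontable(a), ontable(c)}
  ∪ add   = {clear(a), holding(d), ontable(a), ontable(c)}

== RESULT ==
["clear(a)", "holding(d)", "ontable(a)", "ontable(c)"]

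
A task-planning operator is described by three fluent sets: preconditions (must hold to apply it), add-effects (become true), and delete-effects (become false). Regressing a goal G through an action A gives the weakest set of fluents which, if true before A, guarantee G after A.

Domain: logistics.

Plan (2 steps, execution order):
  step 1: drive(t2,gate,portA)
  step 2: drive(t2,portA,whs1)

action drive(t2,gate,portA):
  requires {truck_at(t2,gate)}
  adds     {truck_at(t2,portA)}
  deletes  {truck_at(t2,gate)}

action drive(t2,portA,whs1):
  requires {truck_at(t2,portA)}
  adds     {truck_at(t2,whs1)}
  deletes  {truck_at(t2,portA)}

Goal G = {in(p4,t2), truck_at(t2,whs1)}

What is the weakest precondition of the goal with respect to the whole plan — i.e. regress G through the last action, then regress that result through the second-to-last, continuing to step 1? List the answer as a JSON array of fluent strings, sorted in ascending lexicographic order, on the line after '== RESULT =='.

Regress step by step:
  through step 2 (drive(t2,portA,whs1)): drop {truck_at(t2,whs1)}, keep {in(p4,t2)}, require {truck_at(t2,portA)}
    → {in(p4,t2), truck_at(t2,portA)}
  through step 1 (drive(t2,gate,portA)): drop {truck_at(t2,portA)}, keep {in(p4,t2)}, require {truck_at(t2,gate)}
    → {in(p4,t2), truck_at(t2,gate)}

== RESULT ==
["in(p4,t2)", "truck_at(t2,gate)"]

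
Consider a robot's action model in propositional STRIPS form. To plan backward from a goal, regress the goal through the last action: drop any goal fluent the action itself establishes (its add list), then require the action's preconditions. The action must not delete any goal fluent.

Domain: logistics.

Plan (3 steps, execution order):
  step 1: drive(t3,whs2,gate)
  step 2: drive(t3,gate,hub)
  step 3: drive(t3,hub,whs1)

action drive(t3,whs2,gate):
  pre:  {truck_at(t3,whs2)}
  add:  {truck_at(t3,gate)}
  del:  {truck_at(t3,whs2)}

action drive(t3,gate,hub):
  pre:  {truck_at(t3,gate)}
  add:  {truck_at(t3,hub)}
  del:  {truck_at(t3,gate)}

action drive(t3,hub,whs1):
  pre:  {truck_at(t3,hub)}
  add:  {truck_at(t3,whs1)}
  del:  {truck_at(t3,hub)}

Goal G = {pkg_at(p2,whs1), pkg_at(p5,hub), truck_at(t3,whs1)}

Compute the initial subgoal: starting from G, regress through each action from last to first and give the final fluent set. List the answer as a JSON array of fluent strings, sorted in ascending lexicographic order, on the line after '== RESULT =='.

Work backward from the goal:
  through step 3 (drive(t3,hub,whs1)): drop {truck_at(t3,whs1)}, keep {pkg_at(p2,whs1), pkg_at(p5,hub)}, require {truck_at(t3,hub)}
    → {pkg_at(p2,whs1), pkg_at(p5,hub), truck_at(t3,hub)}
  through step 2 (drive(t3,gate,hub)): drop {truck_at(t3,hub)}, keep {pkg_at(p2,whs1), pkg_at(p5,hub)}, require {truck_at(t3,gate)}
    → {pkg_at(p2,whs1), pkg_at(p5,hub), truck_at(t3,gate)}
  through step 1 (drive(t3,whs2,gate)): drop {truck_at(t3,gate)}, keep {pkg_at(p2,whs1), pkg_at(p5,hub)}, require {truck_at(t3,whs2)}
    → {pkg_at(p2,whs1), pkg_at(p5,hub), truck_at(t3,whs2)}

== RESULT ==
["pkg_at(p2,whs1)", "pkg_at(p5,hub)", "truck_at(t3,whs2)"]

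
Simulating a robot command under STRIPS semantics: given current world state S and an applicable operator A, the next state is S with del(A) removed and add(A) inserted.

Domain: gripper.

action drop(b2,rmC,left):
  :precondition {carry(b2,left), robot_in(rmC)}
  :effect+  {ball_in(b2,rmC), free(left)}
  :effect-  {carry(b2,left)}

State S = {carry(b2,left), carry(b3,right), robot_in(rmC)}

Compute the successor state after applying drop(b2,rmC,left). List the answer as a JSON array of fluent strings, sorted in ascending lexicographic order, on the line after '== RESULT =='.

Compute (S \ del) ∪ add:
  pre ⊆ S: {carry(b2,left), robot_in(rmC)} ⊆ S  — applicable
  S \ del = {carry(b3,right), robot_in(rmC)}
  ∪ add   = {ball_in(b2,rmC), carry(b3,right), free(left), robot_in(rmC)}

== RESULT ==
["ball_in(b2,rmC)", "carry(b3,right)", "free(left)", "robot_in(rmC)"]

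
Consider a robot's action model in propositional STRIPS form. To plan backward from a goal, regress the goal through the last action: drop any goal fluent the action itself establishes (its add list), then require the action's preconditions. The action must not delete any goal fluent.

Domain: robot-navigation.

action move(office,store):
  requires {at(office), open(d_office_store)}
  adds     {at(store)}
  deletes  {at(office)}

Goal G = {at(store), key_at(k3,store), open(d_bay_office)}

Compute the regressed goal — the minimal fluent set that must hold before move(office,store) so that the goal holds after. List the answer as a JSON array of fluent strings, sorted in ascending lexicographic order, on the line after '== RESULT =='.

Regress:
  G ∩ del = {}  (empty — regression defined)
  G \ add = {at(store), key_at(k3,store), open(d_bay_office)} \ {at(store)} = {key_at(k3,store), open(d_bay_office)}
  ∪ pre   = {key_at(k3,store), open(d_bay_office)} ∪ {at(office), open(d_office_store)}
          = {at(office), key_at(k3,store), open(d_bay_office), open(d_office_store)}

== RESULT ==
["at(office)", "key_at(k3,store)", "open(d_bay_office)", "open(d_office_store)"]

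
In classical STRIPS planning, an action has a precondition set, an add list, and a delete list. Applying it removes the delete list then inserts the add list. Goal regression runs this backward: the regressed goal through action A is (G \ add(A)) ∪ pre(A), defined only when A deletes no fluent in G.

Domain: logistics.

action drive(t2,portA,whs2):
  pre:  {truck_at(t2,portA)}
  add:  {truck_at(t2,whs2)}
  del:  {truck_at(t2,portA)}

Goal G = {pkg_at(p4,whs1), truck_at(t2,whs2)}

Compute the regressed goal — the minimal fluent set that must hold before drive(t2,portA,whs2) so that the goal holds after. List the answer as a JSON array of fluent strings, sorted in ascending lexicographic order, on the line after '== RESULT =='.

Regress:
  G ∩ del = {}  (empty — regression defined)
  G \ add = {pkg_at(p4,whs1), truck_at(t2,whs2)} \ {truck_at(t2,whs2)} = {pkg_at(p4,whs1)}
  ∪ pre   = {pkg_at(p4,whs1)} ∪ {truck_at(t2,portA)}
          = {pkg_at(p4,whs1), truck_at(t2,portA)}

== RESULT ==
["pkg_at(p4,whs1)", "truck_at(t2,portA)"]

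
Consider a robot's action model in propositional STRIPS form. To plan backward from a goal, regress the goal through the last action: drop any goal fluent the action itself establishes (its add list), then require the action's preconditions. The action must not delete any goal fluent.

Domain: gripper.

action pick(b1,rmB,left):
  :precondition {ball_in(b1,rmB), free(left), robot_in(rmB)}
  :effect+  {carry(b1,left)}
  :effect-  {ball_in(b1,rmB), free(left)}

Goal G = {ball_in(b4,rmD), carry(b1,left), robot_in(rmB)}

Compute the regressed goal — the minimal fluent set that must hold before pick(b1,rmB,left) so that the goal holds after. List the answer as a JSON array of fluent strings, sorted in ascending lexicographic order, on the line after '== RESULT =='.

Regress:
  G ∩ del = {}  (empty — regression defined)
  G \ add = {ball_in(b4,rmD), carry(b1,left), robot_in(rmB)} \ {carry(b1,left)} = {ball_in(b4,rmD), robot_in(rmB)}
  ∪ pre   = {ball_in(b4,rmD), robot_in(rmB)} ∪ {ball_in(b1,rmB), free(left), robot_in(rmB)}
          = {ball_in(b1,rmB), ball_in(b4,rmD), free(left), robot_in(rmB)}

== RESULT ==
["ball_in(b1,rmB)", "ball_in(b4,rmD)", "free(left)", "robot_in(rmB)"]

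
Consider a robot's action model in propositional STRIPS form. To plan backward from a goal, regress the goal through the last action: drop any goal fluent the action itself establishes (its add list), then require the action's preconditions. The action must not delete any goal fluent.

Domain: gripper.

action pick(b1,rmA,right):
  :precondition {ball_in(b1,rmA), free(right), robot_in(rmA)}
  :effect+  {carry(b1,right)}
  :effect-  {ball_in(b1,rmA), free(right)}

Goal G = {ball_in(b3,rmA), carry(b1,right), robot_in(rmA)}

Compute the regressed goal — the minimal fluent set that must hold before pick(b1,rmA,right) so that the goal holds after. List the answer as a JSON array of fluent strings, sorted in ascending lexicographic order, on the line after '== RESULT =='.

Compute (G \ add) ∪ pre:
  G ∩ del = {}  (empty — regression defined)
  G \ add = {ball_in(b3,rmA), carry(b1,right), robot_in(rmA)} \ {carry(b1,right)} = {ball_in(b3,rmA), robot_in(rmA)}
  ∪ pre   = {ball_in(b3,rmA), robot_in(rmA)} ∪ {ball_in(b1,rmA), free(right), robot_in(rmA)}
          = {ball_in(b1,rmA), ball_in(b3,rmA), free(right), robot_in(rmA)}

== RESULT ==
["ball_in(b1,rmA)", "ball_in(b3,rmA)", "free(right)", "robot_in(rmA)"]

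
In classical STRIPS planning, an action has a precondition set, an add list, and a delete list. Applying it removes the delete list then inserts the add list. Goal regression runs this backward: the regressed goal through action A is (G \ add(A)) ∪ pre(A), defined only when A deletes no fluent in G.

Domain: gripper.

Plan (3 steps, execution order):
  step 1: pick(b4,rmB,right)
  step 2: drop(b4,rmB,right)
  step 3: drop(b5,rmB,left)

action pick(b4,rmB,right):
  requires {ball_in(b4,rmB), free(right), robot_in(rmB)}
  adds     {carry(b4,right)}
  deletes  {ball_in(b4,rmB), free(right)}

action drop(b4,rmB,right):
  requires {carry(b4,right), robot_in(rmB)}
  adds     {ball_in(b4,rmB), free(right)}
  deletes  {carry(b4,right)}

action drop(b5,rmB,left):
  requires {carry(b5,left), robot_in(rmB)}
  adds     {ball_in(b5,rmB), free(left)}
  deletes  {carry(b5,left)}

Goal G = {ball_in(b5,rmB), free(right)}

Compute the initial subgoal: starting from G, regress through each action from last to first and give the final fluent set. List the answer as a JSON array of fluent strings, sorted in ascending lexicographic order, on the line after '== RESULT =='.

Regress step by step:
  through step 3 (drop(b5,rmB,left)): drop {ball_in(b5,rmB)}, keep {free(right)}, require {carry(b5,left), robot_in(rmB)}
    → {carry(b5,left), free(right), robot_in(rmB)}
  through step 2 (drop(b4,rmB,right)): drop {free(right)}, keep {carry(b5,left), robot_in(rmB)}, require {carry(b4,right), robot_in(rmB)}
    → {carry(b4,right), carry(b5,left), robot_in(rmB)}
  through step 1 (pick(b4,rmB,right)): drop {carry(b4,right)}, keep {carry(b5,left), robot_in(rmB)}, require {ball_in(b4,rmB), free(right), robot_in(rmB)}
    → {ball_in(b4,rmB), carry(b5,left), free(right), robot_in(rmB)}

== RESULT ==
["ball_in(b4,rmB)", "carry(b5,left)", "free(right)", "robot_in(rmB)"]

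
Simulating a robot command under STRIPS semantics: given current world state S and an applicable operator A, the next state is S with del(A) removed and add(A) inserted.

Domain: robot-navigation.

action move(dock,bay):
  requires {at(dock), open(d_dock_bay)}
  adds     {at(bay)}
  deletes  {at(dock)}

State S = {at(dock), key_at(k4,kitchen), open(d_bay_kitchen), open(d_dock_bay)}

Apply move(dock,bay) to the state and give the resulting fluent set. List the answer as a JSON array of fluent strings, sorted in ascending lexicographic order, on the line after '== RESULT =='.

Progress:
  pre ⊆ S: {at(dock), open(d_dock_bay)} ⊆ S  — applicable
  S \ del = {key_at(k4,kitchen), open(d_bay_kitchen), open(d_dock_bay)}
  ∪ add   = {at(bay), key_at(k4,kitchen), open(d_bay_kitchen), open(d_dock_bay)}

== RESULT ==
["at(bay)", "key_at(k4,kitchen)", "open(d_bay_kitchen)", "open(d_dock_bay)"]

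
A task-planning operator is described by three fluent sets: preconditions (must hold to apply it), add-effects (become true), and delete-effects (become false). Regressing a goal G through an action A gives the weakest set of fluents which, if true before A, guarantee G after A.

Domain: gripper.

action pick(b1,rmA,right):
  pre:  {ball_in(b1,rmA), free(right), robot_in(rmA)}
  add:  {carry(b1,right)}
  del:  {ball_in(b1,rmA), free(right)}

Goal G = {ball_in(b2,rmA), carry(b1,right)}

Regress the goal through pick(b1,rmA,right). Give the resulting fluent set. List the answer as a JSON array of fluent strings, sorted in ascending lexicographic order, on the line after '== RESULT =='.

Compute (G \ add) ∪ pre:
  G ∩ del = {}  (empty — regression defined)
  G \ add = {ball_in(b2,rmA), carry(b1,right)} \ {carry(b1,right)} = {ball_in(b2,rmA)}
  ∪ pre   = {ball_in(b2,rmA)} ∪ {ball_in(b1,rmA), free(right), robot_in(rmA)}
          = {ball_in(b1,rmA), ball_in(b2,rmA), free(right), robot_in(rmA)}

== RESULT ==
["ball_in(b1,rmA)", "ball_in(b2,rmA)", "free(right)", "robot_in(rmA)"]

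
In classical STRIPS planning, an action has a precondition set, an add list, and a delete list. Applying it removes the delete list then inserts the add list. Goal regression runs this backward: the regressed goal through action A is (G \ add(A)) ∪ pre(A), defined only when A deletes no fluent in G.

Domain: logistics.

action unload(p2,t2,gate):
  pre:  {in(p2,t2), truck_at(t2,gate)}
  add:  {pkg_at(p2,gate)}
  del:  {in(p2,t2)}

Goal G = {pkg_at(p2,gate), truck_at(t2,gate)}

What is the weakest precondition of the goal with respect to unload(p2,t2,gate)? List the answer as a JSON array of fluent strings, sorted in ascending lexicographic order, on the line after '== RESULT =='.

Compute (G \ add) ∪ pre:
  G ∩ del = {}  (empty — regression defined)
  G \ add = {pkg_at(p2,gate), truck_at(t2,gate)} \ {pkg_at(p2,gate)} = {truck_at(t2,gate)}
  ∪ pre   = {truck_at(t2,gate)} ∪ {in(p2,t2), truck_at(t2,gate)}
          = {in(p2,t2), truck_at(t2,gate)}

== RESULT ==
["in(p2,t2)", "truck_at(t2,gate)"]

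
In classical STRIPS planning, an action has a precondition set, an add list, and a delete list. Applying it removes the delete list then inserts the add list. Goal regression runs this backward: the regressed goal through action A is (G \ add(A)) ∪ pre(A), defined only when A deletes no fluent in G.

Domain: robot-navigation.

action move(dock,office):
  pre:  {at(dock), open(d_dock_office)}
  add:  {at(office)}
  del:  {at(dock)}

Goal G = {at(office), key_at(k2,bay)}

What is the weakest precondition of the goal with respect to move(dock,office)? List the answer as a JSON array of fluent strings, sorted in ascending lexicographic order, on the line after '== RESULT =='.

Compute (G \ add) ∪ pre:
  G ∩ del = {}  (empty — regression defined)
  G \ add = {at(office), key_at(k2,bay)} \ {at(office)} = {key_at(k2,bay)}
  ∪ pre   = {key_at(k2,bay)} ∪ {at(dock), open(d_dock_office)}
          = {at(dock), key_at(k2,bay), open(d_dock_office)}

== RESULT ==
["at(dock)", "key_at(k2,bay)", "open(d_dock_office)"]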